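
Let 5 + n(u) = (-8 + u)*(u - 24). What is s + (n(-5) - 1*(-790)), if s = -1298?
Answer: -136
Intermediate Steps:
n(u) = -5 + (-24 + u)*(-8 + u) (n(u) = -5 + (-8 + u)*(u - 24) = -5 + (-8 + u)*(-24 + u) = -5 + (-24 + u)*(-8 + u))
s + (n(-5) - 1*(-790)) = -1298 + ((187 + (-5)² - 32*(-5)) - 1*(-790)) = -1298 + ((187 + 25 + 160) + 790) = -1298 + (372 + 790) = -1298 + 1162 = -136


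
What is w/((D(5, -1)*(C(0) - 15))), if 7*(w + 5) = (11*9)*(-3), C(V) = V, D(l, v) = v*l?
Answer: -332/525 ≈ -0.63238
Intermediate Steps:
D(l, v) = l*v
w = -332/7 (w = -5 + ((11*9)*(-3))/7 = -5 + (99*(-3))/7 = -5 + (1/7)*(-297) = -5 - 297/7 = -332/7 ≈ -47.429)
w/((D(5, -1)*(C(0) - 15))) = -332*(-1/(5*(0 - 15)))/7 = -332/(7*((-5*(-15)))) = -332/7/75 = -332/7*1/75 = -332/525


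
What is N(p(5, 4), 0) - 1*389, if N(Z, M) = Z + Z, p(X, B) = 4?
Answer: -381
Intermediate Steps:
N(Z, M) = 2*Z
N(p(5, 4), 0) - 1*389 = 2*4 - 1*389 = 8 - 389 = -381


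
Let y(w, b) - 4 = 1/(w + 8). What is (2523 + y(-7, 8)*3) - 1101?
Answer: 1437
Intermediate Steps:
y(w, b) = 4 + 1/(8 + w) (y(w, b) = 4 + 1/(w + 8) = 4 + 1/(8 + w))
(2523 + y(-7, 8)*3) - 1101 = (2523 + ((33 + 4*(-7))/(8 - 7))*3) - 1101 = (2523 + ((33 - 28)/1)*3) - 1101 = (2523 + (1*5)*3) - 1101 = (2523 + 5*3) - 1101 = (2523 + 15) - 1101 = 2538 - 1101 = 1437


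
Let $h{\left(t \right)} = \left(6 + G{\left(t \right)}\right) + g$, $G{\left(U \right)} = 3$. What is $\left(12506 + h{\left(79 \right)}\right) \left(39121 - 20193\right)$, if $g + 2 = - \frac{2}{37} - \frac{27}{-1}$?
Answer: $\frac{8782175584}{37} \approx 2.3736 \cdot 10^{8}$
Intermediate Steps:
$g = \frac{923}{37}$ ($g = -2 - \left(-27 + \frac{2}{37}\right) = -2 - - \frac{997}{37} = -2 + \left(- \frac{2}{37} + 27\right) = -2 + \frac{997}{37} = \frac{923}{37} \approx 24.946$)
$h{\left(t \right)} = \frac{1256}{37}$ ($h{\left(t \right)} = \left(6 + 3\right) + \frac{923}{37} = 9 + \frac{923}{37} = \frac{1256}{37}$)
$\left(12506 + h{\left(79 \right)}\right) \left(39121 - 20193\right) = \left(12506 + \frac{1256}{37}\right) \left(39121 - 20193\right) = \frac{463978}{37} \cdot 18928 = \frac{8782175584}{37}$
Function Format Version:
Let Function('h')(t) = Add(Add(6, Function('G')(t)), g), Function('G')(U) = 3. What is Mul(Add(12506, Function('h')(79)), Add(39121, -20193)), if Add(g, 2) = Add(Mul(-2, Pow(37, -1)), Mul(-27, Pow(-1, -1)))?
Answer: Rational(8782175584, 37) ≈ 2.3736e+8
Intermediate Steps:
g = Rational(923, 37) (g = Add(-2, Add(Mul(-2, Pow(37, -1)), Mul(-27, Pow(-1, -1)))) = Add(-2, Add(Mul(-2, Rational(1, 37)), Mul(-27, -1))) = Add(-2, Add(Rational(-2, 37), 27)) = Add(-2, Rational(997, 37)) = Rational(923, 37) ≈ 24.946)
Function('h')(t) = Rational(1256, 37) (Function('h')(t) = Add(Add(6, 3), Rational(923, 37)) = Add(9, Rational(923, 37)) = Rational(1256, 37))
Mul(Add(12506, Function('h')(79)), Add(39121, -20193)) = Mul(Add(12506, Rational(1256, 37)), Add(39121, -20193)) = Mul(Rational(463978, 37), 18928) = Rational(8782175584, 37)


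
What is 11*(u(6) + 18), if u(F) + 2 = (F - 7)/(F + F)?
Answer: 2101/12 ≈ 175.08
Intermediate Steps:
u(F) = -2 + (-7 + F)/(2*F) (u(F) = -2 + (F - 7)/(F + F) = -2 + (-7 + F)/((2*F)) = -2 + (-7 + F)*(1/(2*F)) = -2 + (-7 + F)/(2*F))
11*(u(6) + 18) = 11*((1/2)*(-7 - 3*6)/6 + 18) = 11*((1/2)*(1/6)*(-7 - 18) + 18) = 11*((1/2)*(1/6)*(-25) + 18) = 11*(-25/12 + 18) = 11*(191/12) = 2101/12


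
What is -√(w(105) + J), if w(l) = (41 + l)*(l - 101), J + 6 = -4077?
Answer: -I*√3499 ≈ -59.152*I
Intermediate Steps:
J = -4083 (J = -6 - 4077 = -4083)
w(l) = (-101 + l)*(41 + l) (w(l) = (41 + l)*(-101 + l) = (-101 + l)*(41 + l))
-√(w(105) + J) = -√((-4141 + 105² - 60*105) - 4083) = -√((-4141 + 11025 - 6300) - 4083) = -√(584 - 4083) = -√(-3499) = -I*√3499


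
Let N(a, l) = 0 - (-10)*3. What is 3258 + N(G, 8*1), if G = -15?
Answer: 3288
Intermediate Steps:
N(a, l) = 30 (N(a, l) = 0 - 5*(-6) = 0 + 30 = 30)
3258 + N(G, 8*1) = 3258 + 30 = 3288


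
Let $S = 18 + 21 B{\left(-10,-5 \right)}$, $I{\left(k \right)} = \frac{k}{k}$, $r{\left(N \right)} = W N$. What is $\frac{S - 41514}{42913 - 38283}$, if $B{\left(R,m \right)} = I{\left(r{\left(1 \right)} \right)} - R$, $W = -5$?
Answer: $- \frac{8253}{926} \approx -8.9125$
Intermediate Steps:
$r{\left(N \right)} = - 5 N$
$I{\left(k \right)} = 1$
$B{\left(R,m \right)} = 1 - R$
$S = 249$ ($S = 18 + 21 \left(1 - -10\right) = 18 + 21 \left(1 + 10\right) = 18 + 21 \cdot 11 = 18 + 231 = 249$)
$\frac{S - 41514}{42913 - 38283} = \frac{249 - 41514}{42913 - 38283} = - \frac{41265}{4630} = \left(-41265\right) \frac{1}{4630} = - \frac{8253}{926}$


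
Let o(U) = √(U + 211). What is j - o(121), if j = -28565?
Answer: -28565 - 2*√83 ≈ -28583.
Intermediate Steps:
o(U) = √(211 + U)
j - o(121) = -28565 - √(211 + 121) = -28565 - √332 = -28565 - 2*√83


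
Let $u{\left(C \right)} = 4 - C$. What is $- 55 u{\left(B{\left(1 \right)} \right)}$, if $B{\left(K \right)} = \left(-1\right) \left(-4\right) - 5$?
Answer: $-275$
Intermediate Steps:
$B{\left(K \right)} = -1$ ($B{\left(K \right)} = 4 - 5 = -1$)
$- 55 u{\left(B{\left(1 \right)} \right)} = - 55 \left(4 - -1\right) = - 55 \left(4 + 1\right) = \left(-55\right) 5 = -275$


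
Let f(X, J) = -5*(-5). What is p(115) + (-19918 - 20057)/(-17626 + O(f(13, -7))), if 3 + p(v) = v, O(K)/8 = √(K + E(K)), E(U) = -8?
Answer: 17750087803/155337394 + 79950*√17/77668697 ≈ 114.27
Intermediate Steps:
f(X, J) = 25
O(K) = 8*√(-8 + K) (O(K) = 8*√(K - 8) = 8*√(-8 + K))
p(v) = -3 + v
p(115) + (-19918 - 20057)/(-17626 + O(f(13, -7))) = (-3 + 115) + (-19918 - 20057)/(-17626 + 8*√(-8 + 25)) = 112 - 39975/(-17626 + 8*√17)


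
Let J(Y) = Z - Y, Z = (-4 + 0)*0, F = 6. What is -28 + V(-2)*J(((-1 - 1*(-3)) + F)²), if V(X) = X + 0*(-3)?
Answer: 100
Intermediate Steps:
V(X) = X (V(X) = X + 0 = X)
Z = 0 (Z = -4*0 = 0)
J(Y) = -Y (J(Y) = 0 - Y = -Y)
-28 + V(-2)*J(((-1 - 1*(-3)) + F)²) = -28 - (-2)*((-1 - 1*(-3)) + 6)² = -28 - (-2)*((-1 + 3) + 6)² = -28 - (-2)*(2 + 6)² = -28 - (-2)*8² = -28 - (-2)*64 = -28 - 2*(-64) = -28 + 128 = 100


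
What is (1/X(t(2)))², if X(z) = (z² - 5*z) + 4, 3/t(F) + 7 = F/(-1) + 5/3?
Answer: 234256/9042049 ≈ 0.025907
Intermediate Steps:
t(F) = 3/(-16/3 - F) (t(F) = 3/(-7 + (F/(-1) + 5/3)) = 3/(-7 + (F*(-1) + 5*(⅓))) = 3/(-7 + (-F + 5/3)) = 3/(-7 + (5/3 - F)) = 3/(-16/3 - F))
X(z) = 4 + z² - 5*z
(1/X(t(2)))² = (1/(4 + (-9/(16 + 3*2))² - (-45)/(16 + 3*2)))² = (1/(4 + (-9/(16 + 6))² - (-45)/(16 + 6)))² = (1/(4 + (-9/22)² - (-45)/22))² = (1/(4 + (-9*1/22)² - (-45)/22))² = (1/(4 + (-9/22)² - 5*(-9/22)))² = (1/(4 + 81/484 + 45/22))² = (1/(3007/484))² = (484/3007)² = 234256/9042049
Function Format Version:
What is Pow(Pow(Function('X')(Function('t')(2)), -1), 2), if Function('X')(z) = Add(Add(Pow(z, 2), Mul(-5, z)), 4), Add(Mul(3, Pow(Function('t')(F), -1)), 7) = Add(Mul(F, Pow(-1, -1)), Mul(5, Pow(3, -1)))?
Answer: Rational(234256, 9042049) ≈ 0.025907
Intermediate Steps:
Function('t')(F) = Mul(3, Pow(Add(Rational(-16, 3), Mul(-1, F)), -1)) (Function('t')(F) = Mul(3, Pow(Add(-7, Add(Mul(F, Pow(-1, -1)), Mul(5, Pow(3, -1)))), -1)) = Mul(3, Pow(Add(-7, Add(Mul(F, -1), Mul(5, Rational(1, 3)))), -1)) = Mul(3, Pow(Add(-7, Add(Mul(-1, F), Rational(5, 3))), -1)) = Mul(3, Pow(Add(-7, Add(Rational(5, 3), Mul(-1, F))), -1)) = Mul(3, Pow(Add(Rational(-16, 3), Mul(-1, F)), -1)))
Function('X')(z) = Add(4, Pow(z, 2), Mul(-5, z))
Pow(Pow(Function('X')(Function('t')(2)), -1), 2) = Pow(Pow(Add(4, Pow(Mul(-9, Pow(Add(16, Mul(3, 2)), -1)), 2), Mul(-5, Mul(-9, Pow(Add(16, Mul(3, 2)), -1)))), -1), 2) = Pow(Pow(Add(4, Pow(Mul(-9, Pow(Add(16, 6), -1)), 2), Mul(-5, Mul(-9, Pow(Add(16, 6), -1)))), -1), 2) = Pow(Pow(Add(4, Pow(Mul(-9, Pow(22, -1)), 2), Mul(-5, Mul(-9, Pow(22, -1)))), -1), 2) = Pow(Pow(Add(4, Pow(Mul(-9, Rational(1, 22)), 2), Mul(-5, Mul(-9, Rational(1, 22)))), -1), 2) = Pow(Pow(Add(4, Pow(Rational(-9, 22), 2), Mul(-5, Rational(-9, 22))), -1), 2) = Pow(Pow(Add(4, Rational(81, 484), Rational(45, 22)), -1), 2) = Pow(Pow(Rational(3007, 484), -1), 2) = Pow(Rational(484, 3007), 2) = Rational(234256, 9042049)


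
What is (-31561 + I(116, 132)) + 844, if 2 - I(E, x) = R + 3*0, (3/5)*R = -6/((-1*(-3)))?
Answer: -92135/3 ≈ -30712.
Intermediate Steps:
R = -10/3 (R = 5*(-6/((-1*(-3))))/3 = 5*(-6/3)/3 = 5*(-6*⅓)/3 = (5/3)*(-2) = -10/3 ≈ -3.3333)
I(E, x) = 16/3 (I(E, x) = 2 - (-10/3 + 3*0) = 2 - (-10/3 + 0) = 2 - 1*(-10/3) = 2 + 10/3 = 16/3)
(-31561 + I(116, 132)) + 844 = (-31561 + 16/3) + 844 = -94667/3 + 844 = -92135/3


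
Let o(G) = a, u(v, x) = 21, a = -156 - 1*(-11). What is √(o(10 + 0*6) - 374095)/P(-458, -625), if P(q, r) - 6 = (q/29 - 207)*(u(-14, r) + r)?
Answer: 58*I*√23390/1951309 ≈ 0.0045459*I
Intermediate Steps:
a = -145 (a = -156 + 11 = -145)
o(G) = -145
P(q, r) = 6 + (-207 + q/29)*(21 + r) (P(q, r) = 6 + (q/29 - 207)*(21 + r) = 6 + (-207 + q/29)*(21 + r))
√(o(10 + 0*6) - 374095)/P(-458, -625) = √(-145 - 374095)/(-4341 - 207*(-625) + (21/29)*(-458) + (1/29)*(-458)*(-625)) = √(-374240)/(-4341 + 129375 - 9618/29 + 286250/29) = (4*I*√23390)/(3902618/29) = (4*I*√23390)*(29/3902618) = 58*I*√23390/1951309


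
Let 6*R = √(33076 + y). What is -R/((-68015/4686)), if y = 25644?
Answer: 3124*√3670/68015 ≈ 2.7825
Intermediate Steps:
R = 2*√3670/3 (R = √(33076 + 25644)/6 = √58720/6 = (4*√3670)/6 = 2*√3670/3 ≈ 40.387)
-R/((-68015/4686)) = -2*√3670/3/((-68015/4686)) = -2*√3670/3/((-68015*1/4686)) = -2*√3670/3/(-68015/4686) = -2*√3670/3*(-4686)/68015 = -(-3124)*√3670/68015 = 3124*√3670/68015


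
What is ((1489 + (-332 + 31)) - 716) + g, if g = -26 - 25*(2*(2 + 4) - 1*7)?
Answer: 321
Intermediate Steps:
g = -151 (g = -26 - 25*(2*6 - 7) = -26 - 25*(12 - 7) = -26 - 25*5 = -26 - 125 = -151)
((1489 + (-332 + 31)) - 716) + g = ((1489 + (-332 + 31)) - 716) - 151 = ((1489 - 301) - 716) - 151 = (1188 - 716) - 151 = 472 - 151 = 321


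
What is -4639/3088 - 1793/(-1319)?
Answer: -582057/4073072 ≈ -0.14290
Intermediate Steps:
-4639/3088 - 1793/(-1319) = -4639*1/3088 - 1793*(-1/1319) = -4639/3088 + 1793/1319 = -582057/4073072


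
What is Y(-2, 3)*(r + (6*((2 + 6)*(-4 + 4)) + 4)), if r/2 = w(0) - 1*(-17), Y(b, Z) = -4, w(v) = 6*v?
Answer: -152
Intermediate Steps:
r = 34 (r = 2*(6*0 - 1*(-17)) = 2*(0 + 17) = 2*17 = 34)
Y(-2, 3)*(r + (6*((2 + 6)*(-4 + 4)) + 4)) = -4*(34 + (6*((2 + 6)*(-4 + 4)) + 4)) = -4*(34 + (6*(8*0) + 4)) = -4*(34 + (6*0 + 4)) = -4*(34 + (0 + 4)) = -4*(34 + 4) = -4*38 = -152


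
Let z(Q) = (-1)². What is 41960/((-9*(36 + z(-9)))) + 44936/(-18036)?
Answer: -21437618/166833 ≈ -128.50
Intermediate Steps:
z(Q) = 1
41960/((-9*(36 + z(-9)))) + 44936/(-18036) = 41960/((-9*(36 + 1))) + 44936/(-18036) = 41960/((-9*37)) + 44936*(-1/18036) = 41960/(-333) - 11234/4509 = 41960*(-1/333) - 11234/4509 = -41960/333 - 11234/4509 = -21437618/166833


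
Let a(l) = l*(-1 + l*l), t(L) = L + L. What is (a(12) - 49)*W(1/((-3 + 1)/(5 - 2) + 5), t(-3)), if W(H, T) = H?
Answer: 5001/13 ≈ 384.69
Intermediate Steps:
t(L) = 2*L
a(l) = l*(-1 + l**2)
(a(12) - 49)*W(1/((-3 + 1)/(5 - 2) + 5), t(-3)) = ((12**3 - 1*12) - 49)/((-3 + 1)/(5 - 2) + 5) = ((1728 - 12) - 49)/(-2/3 + 5) = (1716 - 49)/(-2*1/3 + 5) = 1667/(-2/3 + 5) = 1667/(13/3) = 1667*(3/13) = 5001/13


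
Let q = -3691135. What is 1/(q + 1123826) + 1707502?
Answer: 4383685252117/2567309 ≈ 1.7075e+6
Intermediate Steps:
1/(q + 1123826) + 1707502 = 1/(-3691135 + 1123826) + 1707502 = 1/(-2567309) + 1707502 = -1/2567309 + 1707502 = 4383685252117/2567309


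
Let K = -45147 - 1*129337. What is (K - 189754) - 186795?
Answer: -551033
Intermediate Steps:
K = -174484 (K = -45147 - 129337 = -174484)
(K - 189754) - 186795 = (-174484 - 189754) - 186795 = -364238 - 186795 = -551033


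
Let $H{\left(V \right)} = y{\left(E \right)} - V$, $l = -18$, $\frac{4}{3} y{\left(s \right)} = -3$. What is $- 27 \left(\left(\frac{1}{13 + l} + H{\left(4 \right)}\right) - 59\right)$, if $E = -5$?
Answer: $\frac{35343}{20} \approx 1767.2$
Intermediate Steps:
$y{\left(s \right)} = - \frac{9}{4}$ ($y{\left(s \right)} = \frac{3}{4} \left(-3\right) = - \frac{9}{4}$)
$H{\left(V \right)} = - \frac{9}{4} - V$
$- 27 \left(\left(\frac{1}{13 + l} + H{\left(4 \right)}\right) - 59\right) = - 27 \left(\left(\frac{1}{13 - 18} - \frac{25}{4}\right) - 59\right) = - 27 \left(\left(\frac{1}{-5} - \frac{25}{4}\right) - 59\right) = - 27 \left(\left(- \frac{1}{5} - \frac{25}{4}\right) - 59\right) = - 27 \left(- \frac{129}{20} - 59\right) = \left(-27\right) \left(- \frac{1309}{20}\right) = \frac{35343}{20}$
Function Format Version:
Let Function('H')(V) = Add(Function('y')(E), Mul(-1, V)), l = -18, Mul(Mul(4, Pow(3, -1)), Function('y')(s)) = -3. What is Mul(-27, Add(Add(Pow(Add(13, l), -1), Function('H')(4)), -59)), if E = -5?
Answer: Rational(35343, 20) ≈ 1767.2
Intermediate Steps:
Function('y')(s) = Rational(-9, 4) (Function('y')(s) = Mul(Rational(3, 4), -3) = Rational(-9, 4))
Function('H')(V) = Add(Rational(-9, 4), Mul(-1, V))
Mul(-27, Add(Add(Pow(Add(13, l), -1), Function('H')(4)), -59)) = Mul(-27, Add(Add(Pow(Add(13, -18), -1), Add(Rational(-9, 4), Mul(-1, 4))), -59)) = Mul(-27, Add(Add(Pow(-5, -1), Add(Rational(-9, 4), -4)), -59)) = Mul(-27, Add(Add(Rational(-1, 5), Rational(-25, 4)), -59)) = Mul(-27, Add(Rational(-129, 20), -59)) = Mul(-27, Rational(-1309, 20)) = Rational(35343, 20)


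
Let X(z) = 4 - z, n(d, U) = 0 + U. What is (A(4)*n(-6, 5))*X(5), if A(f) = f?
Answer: -20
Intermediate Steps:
n(d, U) = U
(A(4)*n(-6, 5))*X(5) = (4*5)*(4 - 1*5) = 20*(4 - 5) = 20*(-1) = -20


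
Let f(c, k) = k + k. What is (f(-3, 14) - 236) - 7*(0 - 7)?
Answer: -159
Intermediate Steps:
f(c, k) = 2*k
(f(-3, 14) - 236) - 7*(0 - 7) = (2*14 - 236) - 7*(0 - 7) = (28 - 236) - 7*(-7) = -208 + 49 = -159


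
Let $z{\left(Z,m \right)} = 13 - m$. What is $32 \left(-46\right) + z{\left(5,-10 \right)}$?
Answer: $-1449$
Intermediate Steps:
$32 \left(-46\right) + z{\left(5,-10 \right)} = 32 \left(-46\right) + \left(13 - -10\right) = -1472 + \left(13 + 10\right) = -1472 + 23 = -1449$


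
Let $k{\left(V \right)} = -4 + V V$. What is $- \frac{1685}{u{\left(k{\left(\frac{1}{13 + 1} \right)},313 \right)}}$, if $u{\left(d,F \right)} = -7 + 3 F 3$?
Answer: $- \frac{337}{562} \approx -0.59964$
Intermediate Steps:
$k{\left(V \right)} = -4 + V^{2}$
$u{\left(d,F \right)} = -7 + 9 F$
$- \frac{1685}{u{\left(k{\left(\frac{1}{13 + 1} \right)},313 \right)}} = - \frac{1685}{-7 + 9 \cdot 313} = - \frac{1685}{-7 + 2817} = - \frac{1685}{2810} = \left(-1685\right) \frac{1}{2810} = - \frac{337}{562}$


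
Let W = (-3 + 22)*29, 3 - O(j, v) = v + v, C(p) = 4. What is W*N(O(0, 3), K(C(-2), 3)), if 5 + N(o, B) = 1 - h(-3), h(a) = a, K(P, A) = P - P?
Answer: -551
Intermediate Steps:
K(P, A) = 0
O(j, v) = 3 - 2*v (O(j, v) = 3 - (v + v) = 3 - 2*v)
W = 551 (W = 19*29 = 551)
N(o, B) = -1 (N(o, B) = -5 + (1 - 1*(-3)) = -5 + (1 + 3) = -5 + 4 = -1)
W*N(O(0, 3), K(C(-2), 3)) = 551*(-1) = -551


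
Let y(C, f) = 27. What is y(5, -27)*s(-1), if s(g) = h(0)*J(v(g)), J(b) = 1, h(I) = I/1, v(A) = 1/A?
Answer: 0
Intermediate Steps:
h(I) = I (h(I) = I*1 = I)
s(g) = 0 (s(g) = 0*1 = 0)
y(5, -27)*s(-1) = 27*0 = 0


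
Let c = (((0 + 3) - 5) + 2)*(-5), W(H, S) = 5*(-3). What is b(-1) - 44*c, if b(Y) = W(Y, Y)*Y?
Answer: 15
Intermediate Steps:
W(H, S) = -15
b(Y) = -15*Y
c = 0 (c = ((3 - 5) + 2)*(-5) = (-2 + 2)*(-5) = 0*(-5) = 0)
b(-1) - 44*c = -15*(-1) - 44*0 = 15 + 0 = 15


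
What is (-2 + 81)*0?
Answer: 0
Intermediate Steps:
(-2 + 81)*0 = 79*0 = 0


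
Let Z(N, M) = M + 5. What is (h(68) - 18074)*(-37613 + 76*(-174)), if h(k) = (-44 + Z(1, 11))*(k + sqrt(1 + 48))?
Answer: 1025585638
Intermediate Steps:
Z(N, M) = 5 + M
h(k) = -196 - 28*k (h(k) = (-44 + (5 + 11))*(k + sqrt(1 + 48)) = (-44 + 16)*(k + sqrt(49)) = -28*(k + 7) = -28*(7 + k) = -196 - 28*k)
(h(68) - 18074)*(-37613 + 76*(-174)) = ((-196 - 28*68) - 18074)*(-37613 + 76*(-174)) = ((-196 - 1904) - 18074)*(-37613 - 13224) = (-2100 - 18074)*(-50837) = -20174*(-50837) = 1025585638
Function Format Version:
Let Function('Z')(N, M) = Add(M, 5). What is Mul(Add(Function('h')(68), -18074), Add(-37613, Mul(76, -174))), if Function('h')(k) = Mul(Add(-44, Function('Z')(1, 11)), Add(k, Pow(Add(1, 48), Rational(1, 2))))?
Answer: 1025585638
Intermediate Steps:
Function('Z')(N, M) = Add(5, M)
Function('h')(k) = Add(-196, Mul(-28, k)) (Function('h')(k) = Mul(Add(-44, Add(5, 11)), Add(k, Pow(Add(1, 48), Rational(1, 2)))) = Mul(Add(-44, 16), Add(k, Pow(49, Rational(1, 2)))) = Mul(-28, Add(k, 7)) = Mul(-28, Add(7, k)) = Add(-196, Mul(-28, k)))
Mul(Add(Function('h')(68), -18074), Add(-37613, Mul(76, -174))) = Mul(Add(Add(-196, Mul(-28, 68)), -18074), Add(-37613, Mul(76, -174))) = Mul(Add(Add(-196, -1904), -18074), Add(-37613, -13224)) = Mul(Add(-2100, -18074), -50837) = Mul(-20174, -50837) = 1025585638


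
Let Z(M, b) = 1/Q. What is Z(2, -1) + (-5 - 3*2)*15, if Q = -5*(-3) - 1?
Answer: -2309/14 ≈ -164.93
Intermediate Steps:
Q = 14 (Q = 15 - 1 = 14)
Z(M, b) = 1/14
Z(2, -1) + (-5 - 3*2)*15 = 1/14 + (-5 - 3*2)*15 = 1/14 + (-5 - 6)*15 = 1/14 - 11*15 = 1/14 - 165 = -2309/14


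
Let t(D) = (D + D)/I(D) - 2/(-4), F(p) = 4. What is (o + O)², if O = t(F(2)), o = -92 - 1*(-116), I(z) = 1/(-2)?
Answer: 289/4 ≈ 72.250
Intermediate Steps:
I(z) = -½
o = 24 (o = -92 + 116 = 24)
t(D) = ½ - 4*D (t(D) = (D + D)/(-½) - 2/(-4) = (2*D)*(-2) - 2*(-¼) = -4*D + ½ = ½ - 4*D)
O = -31/2 (O = ½ - 4*4 = ½ - 16 = -31/2 ≈ -15.500)
(o + O)² = (24 - 31/2)² = (17/2)² = 289/4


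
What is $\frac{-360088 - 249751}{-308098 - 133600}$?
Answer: $\frac{609839}{441698} \approx 1.3807$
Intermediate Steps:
$\frac{-360088 - 249751}{-308098 - 133600} = - \frac{609839}{-441698} = \left(-609839\right) \left(- \frac{1}{441698}\right) = \frac{609839}{441698}$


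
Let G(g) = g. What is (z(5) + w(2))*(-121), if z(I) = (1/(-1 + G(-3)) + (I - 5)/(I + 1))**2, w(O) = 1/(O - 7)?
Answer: 1331/80 ≈ 16.638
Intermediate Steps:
w(O) = 1/(-7 + O)
z(I) = (-1/4 + (-5 + I)/(1 + I))**2 (z(I) = (1/(-1 - 3) + (I - 5)/(I + 1))**2 = (1/(-4) + (-5 + I)/(1 + I))**2 = (-1/4 + (-5 + I)/(1 + I))**2)
(z(5) + w(2))*(-121) = (9*(7 - 1*5)**2/(16*(1 + 5)**2) + 1/(-7 + 2))*(-121) = ((9/16)*(7 - 5)**2/6**2 + 1/(-5))*(-121) = ((9/16)*(1/36)*2**2 - 1/5)*(-121) = ((9/16)*(1/36)*4 - 1/5)*(-121) = (1/16 - 1/5)*(-121) = -11/80*(-121) = 1331/80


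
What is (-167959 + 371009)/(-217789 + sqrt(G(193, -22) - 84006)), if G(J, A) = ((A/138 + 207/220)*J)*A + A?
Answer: -2773928995500/2975288522579 - 203050*I*sqrt(41585526510)/32728173748369 ≈ -0.93232 - 0.0012652*I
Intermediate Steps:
G(J, A) = A + A*J*(207/220 + A/138) (G(J, A) = ((A*(1/138) + 207*(1/220))*J)*A + A = ((A/138 + 207/220)*J)*A + A = ((207/220 + A/138)*J)*A + A = (J*(207/220 + A/138))*A + A = A*J*(207/220 + A/138) + A = A + A*J*(207/220 + A/138))
(-167959 + 371009)/(-217789 + sqrt(G(193, -22) - 84006)) = (-167959 + 371009)/(-217789 + sqrt((1/15180)*(-22)*(15180 + 14283*193 + 110*(-22)*193) - 84006)) = 203050/(-217789 + sqrt((1/15180)*(-22)*(15180 + 2756619 - 467060) - 84006)) = 203050/(-217789 + sqrt((1/15180)*(-22)*2304739 - 84006)) = 203050/(-217789 + sqrt(-2304739/690 - 84006)) = 203050/(-217789 + sqrt(-60268879/690)) = 203050/(-217789 + I*sqrt(41585526510)/690)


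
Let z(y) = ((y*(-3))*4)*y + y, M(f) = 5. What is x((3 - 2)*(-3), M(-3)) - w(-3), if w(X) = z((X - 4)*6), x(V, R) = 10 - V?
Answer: 21223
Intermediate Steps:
z(y) = y - 12*y² (z(y) = (-3*y*4)*y + y = (-12*y)*y + y = -12*y² + y = y - 12*y²)
w(X) = (-24 + 6*X)*(289 - 72*X) (w(X) = ((X - 4)*6)*(1 - 12*(X - 4)*6) = ((-4 + X)*6)*(1 - 12*(-4 + X)*6) = (-24 + 6*X)*(1 - 12*(-24 + 6*X)) = (-24 + 6*X)*(1 + (288 - 72*X)) = (-24 + 6*X)*(289 - 72*X))
x((3 - 2)*(-3), M(-3)) - w(-3) = (10 - (3 - 2)*(-3)) - (-6936 - 432*(-3)² + 3462*(-3)) = (10 - (-3)) - (-6936 - 432*9 - 10386) = (10 - 1*(-3)) - (-6936 - 3888 - 10386) = (10 + 3) - 1*(-21210) = 13 + 21210 = 21223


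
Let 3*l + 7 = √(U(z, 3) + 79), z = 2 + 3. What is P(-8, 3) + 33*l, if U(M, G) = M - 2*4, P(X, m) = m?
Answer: -74 + 22*√19 ≈ 21.896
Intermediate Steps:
z = 5
U(M, G) = -8 + M (U(M, G) = M - 8 = -8 + M)
l = -7/3 + 2*√19/3 (l = -7/3 + √((-8 + 5) + 79)/3 = -7/3 + √(-3 + 79)/3 = -7/3 + √76/3 = -7/3 + (2*√19)/3 = -7/3 + 2*√19/3 ≈ 0.57260)
P(-8, 3) + 33*l = 3 + 33*(-7/3 + 2*√19/3) = 3 + (-77 + 22*√19) = -74 + 22*√19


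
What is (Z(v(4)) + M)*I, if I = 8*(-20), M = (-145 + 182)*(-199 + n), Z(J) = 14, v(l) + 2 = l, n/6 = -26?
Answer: 2099360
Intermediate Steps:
n = -156 (n = 6*(-26) = -156)
v(l) = -2 + l
M = -13135 (M = (-145 + 182)*(-199 - 156) = 37*(-355) = -13135)
I = -160
(Z(v(4)) + M)*I = (14 - 13135)*(-160) = -13121*(-160) = 2099360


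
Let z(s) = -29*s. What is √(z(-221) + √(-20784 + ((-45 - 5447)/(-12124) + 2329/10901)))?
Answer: √(6996725304711391249 + 132163724*I*√1418076869096108837)/33040931 ≈ 80.061 + 0.90034*I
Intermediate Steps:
√(z(-221) + √(-20784 + ((-45 - 5447)/(-12124) + 2329/10901))) = √(-29*(-221) + √(-20784 + ((-45 - 5447)/(-12124) + 2329/10901))) = √(6409 + √(-20784 + (-5492*(-1/12124) + 2329*(1/10901)))) = √(6409 + √(-20784 + (1373/3031 + 2329/10901))) = √(6409 + √(-20784 + 22026272/33040931)) = √(6409 + √(-686700683632/33040931)) = √(6409 + 4*I*√1418076869096108837/33040931)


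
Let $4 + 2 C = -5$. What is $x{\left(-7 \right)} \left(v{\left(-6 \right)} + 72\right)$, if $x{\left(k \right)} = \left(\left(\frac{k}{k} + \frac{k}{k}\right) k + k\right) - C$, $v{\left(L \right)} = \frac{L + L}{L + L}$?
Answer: $- \frac{2409}{2} \approx -1204.5$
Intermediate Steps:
$C = - \frac{9}{2}$ ($C = -2 + \frac{1}{2} \left(-5\right) = -2 - \frac{5}{2} = - \frac{9}{2} \approx -4.5$)
$v{\left(L \right)} = 1$ ($v{\left(L \right)} = \frac{2 L}{2 L} = 2 L \frac{1}{2 L} = 1$)
$x{\left(k \right)} = \frac{9}{2} + 3 k$ ($x{\left(k \right)} = \left(\left(\frac{k}{k} + \frac{k}{k}\right) k + k\right) - - \frac{9}{2} = \left(\left(1 + 1\right) k + k\right) + \frac{9}{2} = \left(2 k + k\right) + \frac{9}{2} = 3 k + \frac{9}{2} = \frac{9}{2} + 3 k$)
$x{\left(-7 \right)} \left(v{\left(-6 \right)} + 72\right) = \left(\frac{9}{2} + 3 \left(-7\right)\right) \left(1 + 72\right) = \left(\frac{9}{2} - 21\right) 73 = \left(- \frac{33}{2}\right) 73 = - \frac{2409}{2}$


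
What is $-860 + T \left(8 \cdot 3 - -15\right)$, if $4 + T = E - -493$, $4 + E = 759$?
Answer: $47656$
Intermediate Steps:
$E = 755$ ($E = -4 + 759 = 755$)
$T = 1244$ ($T = -4 + \left(755 - -493\right) = -4 + \left(755 + 493\right) = -4 + 1248 = 1244$)
$-860 + T \left(8 \cdot 3 - -15\right) = -860 + 1244 \left(8 \cdot 3 - -15\right) = -860 + 1244 \left(24 + 15\right) = -860 + 1244 \cdot 39 = -860 + 48516 = 47656$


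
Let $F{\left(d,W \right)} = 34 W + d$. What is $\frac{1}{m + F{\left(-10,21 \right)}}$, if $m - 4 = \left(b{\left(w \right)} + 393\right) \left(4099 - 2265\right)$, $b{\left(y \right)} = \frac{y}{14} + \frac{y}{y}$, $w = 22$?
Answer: $\frac{1}{726186} \approx 1.3771 \cdot 10^{-6}$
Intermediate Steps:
$F{\left(d,W \right)} = d + 34 W$
$b{\left(y \right)} = 1 + \frac{y}{14}$ ($b{\left(y \right)} = y \frac{1}{14} + 1 = \frac{y}{14} + 1 = 1 + \frac{y}{14}$)
$m = 725482$ ($m = 4 + \left(\left(1 + \frac{1}{14} \cdot 22\right) + 393\right) \left(4099 - 2265\right) = 4 + \left(\left(1 + \frac{11}{7}\right) + 393\right) 1834 = 4 + \left(\frac{18}{7} + 393\right) 1834 = 4 + \frac{2769}{7} \cdot 1834 = 4 + 725478 = 725482$)
$\frac{1}{m + F{\left(-10,21 \right)}} = \frac{1}{725482 + \left(-10 + 34 \cdot 21\right)} = \frac{1}{725482 + \left(-10 + 714\right)} = \frac{1}{725482 + 704} = \frac{1}{726186}$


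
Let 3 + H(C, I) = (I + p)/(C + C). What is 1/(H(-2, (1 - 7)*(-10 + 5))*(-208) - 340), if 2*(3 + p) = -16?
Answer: 1/1272 ≈ 0.00078616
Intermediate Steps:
p = -11 (p = -3 + (½)*(-16) = -3 - 8 = -11)
H(C, I) = -3 + (-11 + I)/(2*C) (H(C, I) = -3 + (I - 11)/(C + C) = -3 + (-11 + I)/((2*C)) = -3 + (-11 + I)*(1/(2*C)) = -3 + (-11 + I)/(2*C))
1/(H(-2, (1 - 7)*(-10 + 5))*(-208) - 340) = 1/(((½)*(-11 + (1 - 7)*(-10 + 5) - 6*(-2))/(-2))*(-208) - 340) = 1/(((½)*(-½)*(-11 - 6*(-5) + 12))*(-208) - 340) = 1/(((½)*(-½)*(-11 + 30 + 12))*(-208) - 340) = 1/(((½)*(-½)*31)*(-208) - 340) = 1/(-31/4*(-208) - 340) = 1/(1612 - 340) = 1/1272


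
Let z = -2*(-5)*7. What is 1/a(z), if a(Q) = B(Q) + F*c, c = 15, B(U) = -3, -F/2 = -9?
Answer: 1/267 ≈ 0.0037453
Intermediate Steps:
F = 18 (F = -2*(-9) = 18)
z = 70 (z = 10*7 = 70)
a(Q) = 267 (a(Q) = -3 + 18*15 = -3 + 270 = 267)
1/a(z) = 1/267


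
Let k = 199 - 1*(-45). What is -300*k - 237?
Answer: -73437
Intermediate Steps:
k = 244 (k = 199 + 45 = 244)
-300*k - 237 = -300*244 - 237 = -73200 - 237 = -73437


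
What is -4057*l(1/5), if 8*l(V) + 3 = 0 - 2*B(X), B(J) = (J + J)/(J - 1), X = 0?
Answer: 12171/8 ≈ 1521.4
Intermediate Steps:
B(J) = 2*J/(-1 + J) (B(J) = (2*J)/(-1 + J) = 2*J/(-1 + J))
l(V) = -3/8 (l(V) = -3/8 + (0 - 4*0/(-1 + 0))/8 = -3/8 + (0 - 4*0/(-1))/8 = -3/8 + (0 - 4*0*(-1))/8 = -3/8 + (0 - 2*0)/8 = -3/8 + (0 + 0)/8 = -3/8 + (⅛)*0 = -3/8 + 0 = -3/8)
-4057*l(1/5) = -4057*(-3/8) = 12171/8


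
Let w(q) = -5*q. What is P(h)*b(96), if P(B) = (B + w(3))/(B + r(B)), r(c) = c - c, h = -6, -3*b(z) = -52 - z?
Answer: 518/3 ≈ 172.67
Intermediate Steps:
b(z) = 52/3 + z/3 (b(z) = -(-52 - z)/3 = 52/3 + z/3)
r(c) = 0
P(B) = (-15 + B)/B (P(B) = (B - 5*3)/(B + 0) = (B - 15)/B = (-15 + B)/B)
P(h)*b(96) = ((-15 - 6)/(-6))*(52/3 + (1/3)*96) = (-1/6*(-21))*(52/3 + 32) = (7/2)*(148/3) = 518/3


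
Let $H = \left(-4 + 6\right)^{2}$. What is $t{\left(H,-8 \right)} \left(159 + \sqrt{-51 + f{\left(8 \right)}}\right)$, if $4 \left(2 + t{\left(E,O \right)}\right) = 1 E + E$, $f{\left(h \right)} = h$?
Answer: $0$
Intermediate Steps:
$H = 4$ ($H = 2^{2} = 4$)
$t{\left(E,O \right)} = -2 + \frac{E}{2}$ ($t{\left(E,O \right)} = -2 + \frac{1 E + E}{4} = -2 + \frac{E + E}{4} = -2 + \frac{2 E}{4} = -2 + \frac{E}{2}$)
$t{\left(H,-8 \right)} \left(159 + \sqrt{-51 + f{\left(8 \right)}}\right) = \left(-2 + \frac{1}{2} \cdot 4\right) \left(159 + \sqrt{-51 + 8}\right) = \left(-2 + 2\right) \left(159 + \sqrt{-43}\right) = 0 \left(159 + i \sqrt{43}\right) = 0$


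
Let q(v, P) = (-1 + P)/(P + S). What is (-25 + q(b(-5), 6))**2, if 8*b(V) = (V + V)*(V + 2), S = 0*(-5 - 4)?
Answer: 21025/36 ≈ 584.03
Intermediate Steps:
S = 0 (S = 0*(-9) = 0)
b(V) = V*(2 + V)/4 (b(V) = ((V + V)*(V + 2))/8 = ((2*V)*(2 + V))/8 = (2*V*(2 + V))/8 = V*(2 + V)/4)
q(v, P) = (-1 + P)/P (q(v, P) = (-1 + P)/(P + 0) = (-1 + P)/P)
(-25 + q(b(-5), 6))**2 = (-25 + (-1 + 6)/6)**2 = (-25 + (1/6)*5)**2 = (-25 + 5/6)**2 = (-145/6)**2 = 21025/36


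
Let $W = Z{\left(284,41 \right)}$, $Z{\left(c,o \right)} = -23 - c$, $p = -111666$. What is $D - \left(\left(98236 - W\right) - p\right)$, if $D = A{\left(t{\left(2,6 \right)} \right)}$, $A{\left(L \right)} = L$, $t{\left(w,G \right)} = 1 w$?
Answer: $-210207$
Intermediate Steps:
$W = -307$ ($W = -23 - 284 = -307$)
$t{\left(w,G \right)} = w$
$D = 2$
$D - \left(\left(98236 - W\right) - p\right) = 2 - \left(\left(98236 - -307\right) - -111666\right) = 2 - \left(\left(98236 + 307\right) + 111666\right) = 2 - \left(98543 + 111666\right) = 2 - 210209 = -210207$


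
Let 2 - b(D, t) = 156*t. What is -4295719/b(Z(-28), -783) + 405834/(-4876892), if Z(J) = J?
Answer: -2624916281056/74464044725 ≈ -35.251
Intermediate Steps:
b(D, t) = 2 - 156*t
-4295719/b(Z(-28), -783) + 405834/(-4876892) = -4295719/(2 - 156*(-783)) + 405834/(-4876892) = -4295719/(2 + 122148) + 405834*(-1/4876892) = -4295719/122150 - 202917/2438446 = -2624916281056/74464044725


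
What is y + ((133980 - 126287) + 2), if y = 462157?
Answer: 469852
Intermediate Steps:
y + ((133980 - 126287) + 2) = 462157 + ((133980 - 126287) + 2) = 462157 + (7693 + 2) = 462157 + 7695 = 469852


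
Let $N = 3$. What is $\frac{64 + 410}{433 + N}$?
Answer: $\frac{237}{218} \approx 1.0872$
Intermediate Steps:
$\frac{64 + 410}{433 + N} = \frac{64 + 410}{433 + 3} = \frac{474}{436} = 474 \cdot \frac{1}{436} = \frac{237}{218}$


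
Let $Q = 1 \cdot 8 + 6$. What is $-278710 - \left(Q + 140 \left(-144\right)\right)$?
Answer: $-258564$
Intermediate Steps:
$Q = 14$ ($Q = 8 + 6 = 14$)
$-278710 - \left(Q + 140 \left(-144\right)\right) = -278710 - \left(14 + 140 \left(-144\right)\right) = -278710 - \left(14 - 20160\right) = -278710 - -20146 = -278710 + 20146 = -258564$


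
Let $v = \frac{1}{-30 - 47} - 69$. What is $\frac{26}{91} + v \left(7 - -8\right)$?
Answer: $- \frac{11384}{11} \approx -1034.9$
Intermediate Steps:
$v = - \frac{5314}{77}$ ($v = \frac{1}{-77} - 69 = - \frac{1}{77} - 69 = - \frac{5314}{77} \approx -69.013$)
$\frac{26}{91} + v \left(7 - -8\right) = \frac{26}{91} - \frac{5314 \left(7 - -8\right)}{77} = 26 \cdot \frac{1}{91} - \frac{5314 \left(7 + 8\right)}{77} = \frac{2}{7} - \frac{79710}{77} = - \frac{11384}{11}$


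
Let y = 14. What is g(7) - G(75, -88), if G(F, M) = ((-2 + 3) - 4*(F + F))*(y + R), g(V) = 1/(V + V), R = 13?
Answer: 226423/14 ≈ 16173.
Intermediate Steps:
g(V) = 1/(2*V)
G(F, M) = 27 - 216*F (G(F, M) = ((-2 + 3) - 4*(F + F))*(14 + 13) = (1 - 8*F)*27 = 27 - 216*F)
g(7) - G(75, -88) = (½)/7 - (27 - 216*75) = (½)*(⅐) - (27 - 16200) = 1/14 - 1*(-16173) = 1/14 + 16173 = 226423/14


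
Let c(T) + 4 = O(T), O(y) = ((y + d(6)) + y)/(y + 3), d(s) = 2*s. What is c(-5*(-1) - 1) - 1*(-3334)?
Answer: 23330/7 ≈ 3332.9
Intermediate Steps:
O(y) = (12 + 2*y)/(3 + y) (O(y) = ((y + 2*6) + y)/(y + 3) = ((y + 12) + y)/(3 + y) = ((12 + y) + y)/(3 + y) = (12 + 2*y)/(3 + y))
c(T) = -4 + 2*(6 + T)/(3 + T)
c(-5*(-1) - 1) - 1*(-3334) = -2*(-5*(-1) - 1)/(3 + (-5*(-1) - 1)) - 1*(-3334) = -2*(5 - 1)/(3 + (5 - 1)) + 3334 = -2*4/(3 + 4) + 3334 = -2*4/7 + 3334 = -2*4*1/7 + 3334 = -8/7 + 3334 = 23330/7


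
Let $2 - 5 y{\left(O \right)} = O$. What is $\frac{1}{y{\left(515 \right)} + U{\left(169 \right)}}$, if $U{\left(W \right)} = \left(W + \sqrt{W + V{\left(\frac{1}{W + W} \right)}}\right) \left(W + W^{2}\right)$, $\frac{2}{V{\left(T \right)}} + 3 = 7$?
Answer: $\frac{121381685}{585842850973819} - \frac{359125 \sqrt{678}}{585842850973819} \approx 1.9123 \cdot 10^{-7}$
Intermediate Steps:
$V{\left(T \right)} = \frac{1}{2}$ ($V{\left(T \right)} = \frac{2}{-3 + 7} = \frac{2}{4} = 2 \cdot \frac{1}{4} = \frac{1}{2}$)
$y{\left(O \right)} = \frac{2}{5} - \frac{O}{5}$
$U{\left(W \right)} = \left(W + W^{2}\right) \left(W + \sqrt{\frac{1}{2} + W}\right)$ ($U{\left(W \right)} = \left(W + \sqrt{W + \frac{1}{2}}\right) \left(W + W^{2}\right) = \left(W + \sqrt{\frac{1}{2} + W}\right) \left(W + W^{2}\right) = \left(W + W^{2}\right) \left(W + \sqrt{\frac{1}{2} + W}\right)$)
$\frac{1}{y{\left(515 \right)} + U{\left(169 \right)}} = \frac{1}{\left(\frac{2}{5} - 103\right) + \frac{1}{2} \cdot 169 \left(\sqrt{2 + 4 \cdot 169} + 2 \cdot 169 + 2 \cdot 169^{2} + 169 \sqrt{2 + 4 \cdot 169}\right)} = \frac{1}{\left(\frac{2}{5} - 103\right) + \frac{1}{2} \cdot 169 \left(\sqrt{2 + 676} + 338 + 2 \cdot 28561 + 169 \sqrt{2 + 676}\right)} = \frac{1}{- \frac{513}{5} + \frac{1}{2} \cdot 169 \left(\sqrt{678} + 338 + 57122 + 169 \sqrt{678}\right)} = \frac{1}{- \frac{513}{5} + \frac{1}{2} \cdot 169 \left(57460 + 170 \sqrt{678}\right)} = \frac{1}{- \frac{513}{5} + \left(4855370 + 14365 \sqrt{678}\right)} = \frac{1}{\frac{24276337}{5} + 14365 \sqrt{678}}$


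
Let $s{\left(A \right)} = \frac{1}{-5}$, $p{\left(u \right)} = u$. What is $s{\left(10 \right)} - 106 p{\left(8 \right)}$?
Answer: $- \frac{4241}{5} \approx -848.2$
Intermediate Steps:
$s{\left(A \right)} = - \frac{1}{5}$
$s{\left(10 \right)} - 106 p{\left(8 \right)} = - \frac{1}{5} - 848 = - \frac{4241}{5}$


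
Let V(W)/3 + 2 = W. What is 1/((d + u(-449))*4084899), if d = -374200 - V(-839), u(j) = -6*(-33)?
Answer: -1/1517454195621 ≈ -6.5900e-13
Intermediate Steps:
V(W) = -6 + 3*W
u(j) = 198
d = -371677 (d = -374200 - (-6 + 3*(-839)) = -374200 - (-6 - 2517) = -374200 - 1*(-2523) = -374200 + 2523 = -371677)
1/((d + u(-449))*4084899) = 1/((-371677 + 198)*4084899) = (1/4084899)/(-371479) = -1/371479*1/4084899 = -1/1517454195621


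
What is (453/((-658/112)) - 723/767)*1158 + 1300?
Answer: -3211272362/36049 ≈ -89081.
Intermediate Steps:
(453/((-658/112)) - 723/767)*1158 + 1300 = (453/((-658*1/112)) - 723*1/767)*1158 + 1300 = (453/(-47/8) - 723/767)*1158 + 1300 = (453*(-8/47) - 723/767)*1158 + 1300 = (-3624/47 - 723/767)*1158 + 1300 = -2813589/36049*1158 + 1300 = -3258136062/36049 + 1300 = -3211272362/36049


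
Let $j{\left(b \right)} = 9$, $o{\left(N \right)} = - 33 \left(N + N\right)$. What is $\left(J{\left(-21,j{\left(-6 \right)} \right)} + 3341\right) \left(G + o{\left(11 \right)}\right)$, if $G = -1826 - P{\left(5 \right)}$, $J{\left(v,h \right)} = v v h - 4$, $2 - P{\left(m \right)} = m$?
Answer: $-18622994$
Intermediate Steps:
$P{\left(m \right)} = 2 - m$
$o{\left(N \right)} = - 66 N$ ($o{\left(N \right)} = - 33 \cdot 2 N = - 66 N$)
$J{\left(v,h \right)} = -4 + h v^{2}$ ($J{\left(v,h \right)} = v^{2} h - 4 = h v^{2} - 4 = -4 + h v^{2}$)
$G = -1823$ ($G = -1826 - \left(2 - 5\right) = -1826 - -3 = -1826 + 3 = -1823$)
$\left(J{\left(-21,j{\left(-6 \right)} \right)} + 3341\right) \left(G + o{\left(11 \right)}\right) = \left(\left(-4 + 9 \left(-21\right)^{2}\right) + 3341\right) \left(-1823 - 726\right) = \left(\left(-4 + 9 \cdot 441\right) + 3341\right) \left(-1823 - 726\right) = \left(\left(-4 + 3969\right) + 3341\right) \left(-2549\right) = \left(3965 + 3341\right) \left(-2549\right) = 7306 \left(-2549\right) = -18622994$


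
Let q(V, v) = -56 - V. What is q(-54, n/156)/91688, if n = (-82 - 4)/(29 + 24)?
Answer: -1/45844 ≈ -2.1813e-5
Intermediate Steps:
n = -86/53 ≈ -1.6226
q(-54, n/156)/91688 = (-56 - 1*(-54))/91688 = (-56 + 54)*(1/91688) = -2*1/91688 = -1/45844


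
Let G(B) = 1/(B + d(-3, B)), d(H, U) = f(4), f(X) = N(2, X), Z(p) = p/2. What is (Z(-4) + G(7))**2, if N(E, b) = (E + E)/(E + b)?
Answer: 1849/529 ≈ 3.4953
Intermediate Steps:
Z(p) = p/2 (Z(p) = p*(1/2) = p/2)
N(E, b) = 2*E/(E + b) (N(E, b) = (2*E)/(E + b) = 2*E/(E + b))
f(X) = 4/(2 + X) (f(X) = 2*2/(2 + X) = 4/(2 + X))
d(H, U) = 2/3 (d(H, U) = 4/(2 + 4) = 4/6 = 4*(1/6) = 2/3)
G(B) = 1/(2/3 + B) (G(B) = 1/(B + 2/3) = 1/(2/3 + B))
(Z(-4) + G(7))**2 = ((1/2)*(-4) + 3/(2 + 3*7))**2 = (-2 + 3/(2 + 21))**2 = (-2 + 3/23)**2 = (-43/23)**2 = 1849/529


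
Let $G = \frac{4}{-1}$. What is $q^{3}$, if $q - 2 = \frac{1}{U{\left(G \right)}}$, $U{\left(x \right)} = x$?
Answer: $\frac{343}{64} \approx 5.3594$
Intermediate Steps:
$G = -4$ ($G = 4 \left(-1\right) = -4$)
$q = \frac{7}{4}$ ($q = 2 + \frac{1}{-4} = 2 - \frac{1}{4} = \frac{7}{4} \approx 1.75$)
$q^{3} = \left(\frac{7}{4}\right)^{3} = \frac{343}{64}$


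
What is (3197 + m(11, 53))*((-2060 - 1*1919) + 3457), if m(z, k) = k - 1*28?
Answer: -1681884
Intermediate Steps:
m(z, k) = -28 + k (m(z, k) = k - 28 = -28 + k)
(3197 + m(11, 53))*((-2060 - 1*1919) + 3457) = (3197 + (-28 + 53))*((-2060 - 1*1919) + 3457) = (3197 + 25)*((-2060 - 1919) + 3457) = 3222*(-3979 + 3457) = 3222*(-522) = -1681884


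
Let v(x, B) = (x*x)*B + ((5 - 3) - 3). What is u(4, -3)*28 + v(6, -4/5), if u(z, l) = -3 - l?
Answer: -149/5 ≈ -29.800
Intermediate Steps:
v(x, B) = -1 + B*x**2 (v(x, B) = x**2*B + (2 - 3) = B*x**2 - 1 = -1 + B*x**2)
u(4, -3)*28 + v(6, -4/5) = (-3 - 1*(-3))*28 + (-1 - 4/5*6**2) = (-3 + 3)*28 + (-1 - 4*1/5*36) = 0*28 + (-1 - 4/5*36) = 0 + (-1 - 144/5) = 0 - 149/5 = -149/5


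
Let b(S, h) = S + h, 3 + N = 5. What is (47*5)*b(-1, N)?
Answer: 235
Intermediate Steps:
N = 2 (N = -3 + 5 = 2)
(47*5)*b(-1, N) = (47*5)*(-1 + 2) = 235*1 = 235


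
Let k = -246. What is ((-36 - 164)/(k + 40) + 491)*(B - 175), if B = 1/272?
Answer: -2411984127/28016 ≈ -86093.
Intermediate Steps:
B = 1/272 ≈ 0.0036765
((-36 - 164)/(k + 40) + 491)*(B - 175) = ((-36 - 164)/(-246 + 40) + 491)*(1/272 - 175) = (-200/(-206) + 491)*(-47599/272) = (-200*(-1/206) + 491)*(-47599/272) = (100/103 + 491)*(-47599/272) = (50673/103)*(-47599/272) = -2411984127/28016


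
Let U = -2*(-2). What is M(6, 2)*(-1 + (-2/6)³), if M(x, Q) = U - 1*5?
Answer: 28/27 ≈ 1.0370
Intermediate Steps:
U = 4
M(x, Q) = -1 (M(x, Q) = 4 - 1*5 = 4 - 5 = -1)
M(6, 2)*(-1 + (-2/6)³) = -(-1 + (-2/6)³) = -(-1 + (-2*⅙)³) = -(-1 + (-⅓)³) = -(-1 - 1/27) = -1*(-28/27) = 28/27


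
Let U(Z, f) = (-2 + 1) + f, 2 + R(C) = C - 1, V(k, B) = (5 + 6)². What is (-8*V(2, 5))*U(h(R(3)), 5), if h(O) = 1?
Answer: -3872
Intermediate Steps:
V(k, B) = 121 (V(k, B) = 11² = 121)
R(C) = -3 + C (R(C) = -2 + (C - 1) = -2 + (-1 + C) = -3 + C)
U(Z, f) = -1 + f
(-8*V(2, 5))*U(h(R(3)), 5) = (-8*121)*(-1 + 5) = -968*4 = -3872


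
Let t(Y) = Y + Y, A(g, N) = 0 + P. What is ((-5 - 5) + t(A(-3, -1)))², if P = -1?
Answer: 144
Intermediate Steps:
A(g, N) = -1 (A(g, N) = 0 - 1 = -1)
t(Y) = 2*Y
((-5 - 5) + t(A(-3, -1)))² = ((-5 - 5) + 2*(-1))² = (-10 - 2)² = (-12)² = 144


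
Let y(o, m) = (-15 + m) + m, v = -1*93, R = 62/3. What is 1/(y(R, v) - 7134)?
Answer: -1/7335 ≈ -0.00013633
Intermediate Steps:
R = 62/3 (R = 62*(1/3) = 62/3 ≈ 20.667)
v = -93
y(o, m) = -15 + 2*m
1/(y(R, v) - 7134) = 1/((-15 + 2*(-93)) - 7134) = 1/((-15 - 186) - 7134) = 1/(-201 - 7134) = 1/(-7335) = -1/7335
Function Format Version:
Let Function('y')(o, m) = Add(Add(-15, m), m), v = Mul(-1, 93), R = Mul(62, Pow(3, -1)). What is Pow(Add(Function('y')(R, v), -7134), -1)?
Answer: Rational(-1, 7335) ≈ -0.00013633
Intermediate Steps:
R = Rational(62, 3) (R = Mul(62, Rational(1, 3)) = Rational(62, 3) ≈ 20.667)
v = -93
Function('y')(o, m) = Add(-15, Mul(2, m))
Pow(Add(Function('y')(R, v), -7134), -1) = Pow(Add(Add(-15, Mul(2, -93)), -7134), -1) = Pow(Add(Add(-15, -186), -7134), -1) = Pow(Add(-201, -7134), -1) = Pow(-7335, -1) = Rational(-1, 7335)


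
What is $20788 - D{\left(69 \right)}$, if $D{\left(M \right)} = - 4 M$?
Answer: $21064$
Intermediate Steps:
$20788 - D{\left(69 \right)} = 20788 - \left(-4\right) 69 = 20788 - -276 = 20788 + 276 = 21064$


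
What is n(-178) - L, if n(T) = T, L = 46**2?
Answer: -2294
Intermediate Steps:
L = 2116
n(-178) - L = -178 - 1*2116 = -178 - 2116 = -2294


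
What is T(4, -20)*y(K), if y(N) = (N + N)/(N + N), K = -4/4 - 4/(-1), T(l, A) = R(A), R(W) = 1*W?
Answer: -20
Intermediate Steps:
R(W) = W
T(l, A) = A
K = 3 (K = -4*¼ - 4*(-1) = -1 + 4 = 3)
y(N) = 1 (y(N) = (2*N)/((2*N)) = (2*N)*(1/(2*N)) = 1)
T(4, -20)*y(K) = -20*1 = -20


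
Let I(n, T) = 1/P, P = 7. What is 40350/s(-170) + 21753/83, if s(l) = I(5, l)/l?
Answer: -3985347747/83 ≈ -4.8016e+7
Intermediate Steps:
I(n, T) = ⅐ (I(n, T) = 1/7 = ⅐)
s(l) = 1/(7*l)
40350/s(-170) + 21753/83 = 40350/(((⅐)/(-170))) + 21753/83 = 40350/(((⅐)*(-1/170))) + 21753*(1/83) = 40350/(-1/1190) + 21753/83 = 40350*(-1190) + 21753/83 = -48016500 + 21753/83 = -3985347747/83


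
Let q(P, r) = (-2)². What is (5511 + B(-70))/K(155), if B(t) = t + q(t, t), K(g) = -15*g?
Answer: -363/155 ≈ -2.3419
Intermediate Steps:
q(P, r) = 4
B(t) = 4 + t (B(t) = t + 4 = 4 + t)
(5511 + B(-70))/K(155) = (5511 + (4 - 70))/((-15*155)) = (5511 - 66)/(-2325) = 5445*(-1/2325) = -363/155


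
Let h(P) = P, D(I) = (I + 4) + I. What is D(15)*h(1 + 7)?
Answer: 272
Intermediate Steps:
D(I) = 4 + 2*I (D(I) = (4 + I) + I = 4 + 2*I)
D(15)*h(1 + 7) = (4 + 2*15)*(1 + 7) = (4 + 30)*8 = 34*8 = 272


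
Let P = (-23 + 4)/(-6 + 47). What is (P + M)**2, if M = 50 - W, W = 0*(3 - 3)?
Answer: 4124961/1681 ≈ 2453.9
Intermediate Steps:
W = 0 (W = 0*0 = 0)
P = -19/41 ≈ -0.46341
M = 50 (M = 50 - 1*0 = 50 + 0 = 50)
(P + M)**2 = (-19/41 + 50)**2 = (2031/41)**2 = 4124961/1681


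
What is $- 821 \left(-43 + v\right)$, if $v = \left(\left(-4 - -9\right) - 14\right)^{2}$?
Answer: $-31198$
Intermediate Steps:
$v = 81$ ($v = \left(\left(-4 + 9\right) - 14\right)^{2} = \left(5 - 14\right)^{2} = \left(-9\right)^{2} = 81$)
$- 821 \left(-43 + v\right) = - 821 \left(-43 + 81\right) = \left(-821\right) 38 = -31198$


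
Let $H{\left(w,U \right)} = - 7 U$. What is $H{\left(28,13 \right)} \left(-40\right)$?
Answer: $3640$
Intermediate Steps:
$H{\left(28,13 \right)} \left(-40\right) = \left(-7\right) 13 \left(-40\right) = \left(-91\right) \left(-40\right) = 3640$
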